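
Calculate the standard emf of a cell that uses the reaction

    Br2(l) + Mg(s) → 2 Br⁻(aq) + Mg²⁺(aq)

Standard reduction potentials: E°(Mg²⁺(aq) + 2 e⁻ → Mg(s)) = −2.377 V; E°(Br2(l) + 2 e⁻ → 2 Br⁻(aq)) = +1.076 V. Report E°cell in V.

+3.453 V

Br2(l) gains electrons, so the Br₂/Br⁻ couple is the cathode; the Mg²⁺/Mg couple is the anode.
E°cell = E°(cathode) − E°(anode) = +1.076 − (−2.377) = +3.453 V.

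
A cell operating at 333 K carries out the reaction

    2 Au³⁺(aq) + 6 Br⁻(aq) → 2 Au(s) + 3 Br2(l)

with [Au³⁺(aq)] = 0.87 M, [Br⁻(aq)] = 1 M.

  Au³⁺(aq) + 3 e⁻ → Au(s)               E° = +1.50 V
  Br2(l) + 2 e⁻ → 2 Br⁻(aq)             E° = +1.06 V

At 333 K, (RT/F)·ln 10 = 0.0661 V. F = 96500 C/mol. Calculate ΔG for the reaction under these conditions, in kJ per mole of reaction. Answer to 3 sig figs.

The standard cell potential is +1.50 − (+1.06) = +0.44 V, with n = 6 electrons in the balanced equation.
The reaction quotient is 1 / ([Au³⁺(aq)]^2·[Br⁻(aq)]^6) = 1.32; by Nernst, E = +0.44 − (0.0661/6)(0.121) = +0.4387 V.
ΔG = −nFE = −(6)(96500)(+0.4387) J/mol = −254 kJ/mol.

−254 kJ/mol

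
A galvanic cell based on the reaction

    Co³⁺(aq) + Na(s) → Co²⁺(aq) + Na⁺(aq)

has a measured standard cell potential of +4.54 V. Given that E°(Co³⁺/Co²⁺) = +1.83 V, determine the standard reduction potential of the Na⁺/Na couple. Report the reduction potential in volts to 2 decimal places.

−2.71 V

In the reaction as written the Co³⁺/Co²⁺ couple is reduced (cathode) and Na⁺/Na is oxidized (anode), so E°cell = E°(Co³⁺/Co²⁺) − E°(Na⁺/Na).
E°(Na⁺/Na) = E°(cathode) − E°cell = +1.83 − (+4.54) = −2.71 V.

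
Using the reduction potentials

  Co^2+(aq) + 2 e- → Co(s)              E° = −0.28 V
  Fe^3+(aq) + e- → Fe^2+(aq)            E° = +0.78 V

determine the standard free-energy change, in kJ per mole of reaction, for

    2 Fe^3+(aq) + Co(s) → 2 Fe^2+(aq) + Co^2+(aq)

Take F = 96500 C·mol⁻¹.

In the reaction as written Fe^3+(aq) is reduced, so the Fe³⁺/Fe²⁺ couple is the cathode and Co²⁺/Co is the anode.
E°cell = +0.78 − (−0.28) = +1.06 V; balancing electrons gives n = 2.
ΔG° = −nFE°cell = −(2)(96500)(+1.06) J/mol = −205 kJ/mol.

−205 kJ/mol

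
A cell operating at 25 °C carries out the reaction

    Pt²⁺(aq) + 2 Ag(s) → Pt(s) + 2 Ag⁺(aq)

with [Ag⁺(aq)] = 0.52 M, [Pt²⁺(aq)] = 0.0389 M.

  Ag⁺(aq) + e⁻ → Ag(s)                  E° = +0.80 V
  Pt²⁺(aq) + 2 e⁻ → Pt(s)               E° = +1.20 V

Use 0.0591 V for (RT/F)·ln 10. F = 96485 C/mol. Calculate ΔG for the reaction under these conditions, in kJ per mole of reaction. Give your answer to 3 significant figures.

E°cell = +1.20 − (+0.80) = +0.40 V; the balanced reaction transfers n = 2 electrons.
Here Q = [Ag⁺(aq)]^2 / [Pt²⁺(aq)] = 6.95 (log Q = 0.842), giving E = +0.40 − (0.0591/2)·(0.842) = +0.3751 V.
ΔG = −nFE = −(2)(96485)(+0.3751) J/mol = −72.4 kJ/mol.

−72.4 kJ/mol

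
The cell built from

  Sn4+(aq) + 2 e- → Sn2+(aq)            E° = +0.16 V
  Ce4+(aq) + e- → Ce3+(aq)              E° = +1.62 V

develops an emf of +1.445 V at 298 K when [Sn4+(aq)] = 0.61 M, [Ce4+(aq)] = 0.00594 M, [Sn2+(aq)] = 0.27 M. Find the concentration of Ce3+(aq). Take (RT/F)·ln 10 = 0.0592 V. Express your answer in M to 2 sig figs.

0.0071 M

The Ce⁴⁺/Ce³⁺ couple has the larger reduction potential, so it is the cathode: E°cell = +1.62 − (+0.16) = +1.46 V and n = 2.
Rearranging E = E° − (0.0592/n)·log Q gives log Q = 2(+1.46 − (+1.445))/0.0592 = 0.507.
For 2 Ce4+(aq) + Sn2+(aq) → 2 Ce3+(aq) + Sn4+(aq), the reaction quotient is Q = ([Ce3+(aq)]^2·[Sn4+(aq)]) / ([Ce4+(aq)]^2·[Sn2+(aq)]).
Isolating [Ce3+(aq)] in Q = 10^{0.507} yields log [Ce3+(aq)] = −2.150, i.e. 0.0071 M.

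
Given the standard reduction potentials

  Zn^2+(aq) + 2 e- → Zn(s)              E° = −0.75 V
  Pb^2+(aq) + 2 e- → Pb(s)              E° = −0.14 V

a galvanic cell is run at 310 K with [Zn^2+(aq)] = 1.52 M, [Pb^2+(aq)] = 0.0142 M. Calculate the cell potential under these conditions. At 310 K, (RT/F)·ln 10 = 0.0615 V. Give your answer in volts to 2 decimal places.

+0.55 V

Since E°(Pb²⁺/Pb) > E°(Zn²⁺/Zn), Pb²⁺/Pb serves as the cathode.
E°cell = E°cat − E°an = −0.14 − (−0.75) = +0.61 V; n = 2.
Balancing gives Pb^2+(aq) + Zn(s) → Pb(s) + Zn^2+(aq); hence Q = [Zn^2+(aq)] / [Pb^2+(aq)] = 107 (log Q = 2.030).
Applying E = E° − (RT ln10/nF)·log Q gives +0.61 − (0.0615/2)(2.030) = +0.55 V.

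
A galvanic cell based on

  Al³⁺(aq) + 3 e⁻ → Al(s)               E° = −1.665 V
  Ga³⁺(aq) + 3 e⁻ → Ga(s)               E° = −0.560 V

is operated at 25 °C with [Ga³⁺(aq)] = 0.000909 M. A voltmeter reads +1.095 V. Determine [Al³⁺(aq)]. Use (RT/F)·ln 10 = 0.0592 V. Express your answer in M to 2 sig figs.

With Ga³⁺/Ga at the cathode and Al³⁺/Al at the anode, E°cell = −0.560 − (−1.665) = +1.105 V (n = 3).
Rearranging E = E° − (0.0592/n)·log Q gives log Q = 3(+1.105 − (+1.095))/0.0592 = 0.507.
Balancing electrons gives Ga³⁺(aq) + Al(s) → Ga(s) + Al³⁺(aq); thus Q = [Al³⁺(aq)] / [Ga³⁺(aq)].
Isolating [Al³⁺(aq)] in Q = 10^{0.507} yields log [Al³⁺(aq)] = −2.534, i.e. 0.0029 M.

0.0029 M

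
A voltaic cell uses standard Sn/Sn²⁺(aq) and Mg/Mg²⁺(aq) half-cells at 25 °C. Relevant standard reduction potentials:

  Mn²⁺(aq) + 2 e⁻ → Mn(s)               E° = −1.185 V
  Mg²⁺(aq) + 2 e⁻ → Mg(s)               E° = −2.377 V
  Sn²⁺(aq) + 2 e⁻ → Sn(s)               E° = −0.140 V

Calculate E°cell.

Of the two couples in this cell, the one with the more positive reduction potential is reduced at the cathode: here that is Sn²⁺/Sn (−0.140 V); Mg²⁺/Mg (−2.377 V) is the anode.
E°cell = E°(cathode) − E°(anode) = −0.140 − (−2.377) = +2.237 V.

+2.237 V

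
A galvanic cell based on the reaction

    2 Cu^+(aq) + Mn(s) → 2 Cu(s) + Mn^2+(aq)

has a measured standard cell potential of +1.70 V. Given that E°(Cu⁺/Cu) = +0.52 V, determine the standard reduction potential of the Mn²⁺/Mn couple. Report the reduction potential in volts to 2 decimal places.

In the reaction as written the Cu⁺/Cu couple is reduced (cathode) and Mn²⁺/Mn is oxidized (anode), so E°cell = E°(Cu⁺/Cu) − E°(Mn²⁺/Mn).
E°(Mn²⁺/Mn) = E°(cathode) − E°cell = +0.52 − (+1.70) = −1.18 V.

−1.18 V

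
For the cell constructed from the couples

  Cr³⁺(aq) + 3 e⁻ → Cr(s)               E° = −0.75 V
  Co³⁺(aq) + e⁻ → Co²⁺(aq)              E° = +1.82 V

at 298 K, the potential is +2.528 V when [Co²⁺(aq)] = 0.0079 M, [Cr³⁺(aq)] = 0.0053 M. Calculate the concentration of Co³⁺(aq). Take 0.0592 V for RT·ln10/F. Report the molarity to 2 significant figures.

With Co³⁺/Co²⁺ at the cathode and Cr³⁺/Cr at the anode, E°cell = +1.82 − (−0.75) = +2.57 V (n = 3).
From the Nernst equation, log Q = n(E° − E)/0.0592 = 3·(+2.57 − (+2.528))/0.0592 = 2.128.
Balancing electrons gives 3 Co³⁺(aq) + Cr(s) → 3 Co²⁺(aq) + Cr³⁺(aq); thus Q = ([Co²⁺(aq)]^3·[Cr³⁺(aq)]) / [Co³⁺(aq)]^3.
Isolating [Co³⁺(aq)] in Q = 10^{2.128} yields log [Co³⁺(aq)] = −3.570, i.e. 0.00027 M.

0.00027 M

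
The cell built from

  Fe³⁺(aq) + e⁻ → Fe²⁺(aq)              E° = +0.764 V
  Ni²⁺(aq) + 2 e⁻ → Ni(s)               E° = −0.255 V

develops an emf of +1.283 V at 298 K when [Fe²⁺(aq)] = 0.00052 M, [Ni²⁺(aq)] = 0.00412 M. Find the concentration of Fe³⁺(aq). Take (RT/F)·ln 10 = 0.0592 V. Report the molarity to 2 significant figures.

0.96 M

The Fe³⁺/Fe²⁺ couple has the larger reduction potential, so it is the cathode: E°cell = +0.764 − (−0.255) = +1.019 V and n = 2.
Since E = E° − (0.0592/n)·log Q, log Q = n(E° − E)/0.0592 = −8.919.
For 2 Fe³⁺(aq) + Ni(s) → 2 Fe²⁺(aq) + Ni²⁺(aq), the reaction quotient is Q = ([Fe²⁺(aq)]^2·[Ni²⁺(aq)]) / [Fe³⁺(aq)]^2.
Solving for the unknown gives log [Fe³⁺(aq)] = −0.017, so [Fe³⁺(aq)] ≈ 0.96 M.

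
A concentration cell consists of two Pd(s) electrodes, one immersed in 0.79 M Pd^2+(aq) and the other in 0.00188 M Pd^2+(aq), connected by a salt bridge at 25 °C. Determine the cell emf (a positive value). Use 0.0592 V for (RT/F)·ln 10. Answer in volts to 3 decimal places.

0.078 V

For a concentration cell E°cell = 0, since both electrodes use the same couple.
The compartment with the higher Pd^2+(aq) concentration (0.79 M) acts as the cathode; ions are reduced there and produced at the dilute (0.00188 M) anode.
With n = 2, Ecell = −(0.0592/2)·log([dilute]/[conc]) = −(0.0592/2)·log(0.00188/0.79) = +0.078 V.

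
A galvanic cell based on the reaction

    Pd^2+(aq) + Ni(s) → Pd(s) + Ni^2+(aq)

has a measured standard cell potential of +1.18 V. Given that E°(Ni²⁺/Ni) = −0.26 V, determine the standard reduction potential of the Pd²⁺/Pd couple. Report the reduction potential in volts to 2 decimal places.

+0.92 V

In the reaction as written the Pd²⁺/Pd couple is reduced (cathode) and Ni²⁺/Ni is oxidized (anode), so E°cell = E°(Pd²⁺/Pd) − E°(Ni²⁺/Ni).
E°(Pd²⁺/Pd) = E°cell + E°(anode) = +1.18 + (−0.26) = +0.92 V.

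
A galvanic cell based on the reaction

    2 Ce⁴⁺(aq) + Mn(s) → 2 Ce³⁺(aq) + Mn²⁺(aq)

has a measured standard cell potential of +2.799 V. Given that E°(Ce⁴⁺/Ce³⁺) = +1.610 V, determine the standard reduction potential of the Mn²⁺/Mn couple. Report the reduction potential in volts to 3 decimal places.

In the reaction as written the Ce⁴⁺/Ce³⁺ couple is reduced (cathode) and Mn²⁺/Mn is oxidized (anode), so E°cell = E°(Ce⁴⁺/Ce³⁺) − E°(Mn²⁺/Mn).
E°(Mn²⁺/Mn) = E°(cathode) − E°cell = +1.610 − (+2.799) = −1.189 V.

−1.189 V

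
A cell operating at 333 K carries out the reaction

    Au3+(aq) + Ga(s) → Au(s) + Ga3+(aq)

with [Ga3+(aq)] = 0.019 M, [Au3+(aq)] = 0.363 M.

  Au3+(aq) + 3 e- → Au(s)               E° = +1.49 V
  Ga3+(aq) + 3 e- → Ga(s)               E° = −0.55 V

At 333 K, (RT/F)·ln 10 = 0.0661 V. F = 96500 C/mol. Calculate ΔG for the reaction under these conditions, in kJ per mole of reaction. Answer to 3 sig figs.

−599 kJ/mol

The standard cell potential is +1.49 − (−0.55) = +2.04 V, with n = 3 electrons in the balanced equation.
Q = [Ga3+(aq)] / [Au3+(aq)] = 0.0523, so log Q = −1.281 and E = +2.04 − (0.0661/3)(−1.281) = +2.0682 V.
Finally ΔG = −nFE = −(3)(96500 C/mol)(+2.0682 V) = −599 kJ/mol.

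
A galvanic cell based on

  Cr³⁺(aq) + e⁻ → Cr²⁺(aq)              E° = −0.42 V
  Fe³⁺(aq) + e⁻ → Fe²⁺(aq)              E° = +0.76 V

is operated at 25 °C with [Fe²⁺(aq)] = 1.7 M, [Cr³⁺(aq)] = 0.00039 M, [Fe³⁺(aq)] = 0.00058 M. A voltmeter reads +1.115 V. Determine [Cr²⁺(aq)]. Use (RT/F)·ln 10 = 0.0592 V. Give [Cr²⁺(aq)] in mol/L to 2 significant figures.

The Fe³⁺/Fe²⁺ couple has the larger reduction potential, so it is the cathode: E°cell = +0.76 − (−0.42) = +1.18 V and n = 1.
Since E = E° − (0.0592/n)·log Q, log Q = n(E° − E)/0.0592 = 1.098.
For Fe³⁺(aq) + Cr²⁺(aq) → Fe²⁺(aq) + Cr³⁺(aq), the reaction quotient is Q = ([Fe²⁺(aq)]·[Cr³⁺(aq)]) / ([Fe³⁺(aq)]·[Cr²⁺(aq)]).
Substituting the known concentrations and solving, log [Cr²⁺(aq)] = −1.040 and [Cr²⁺(aq)] = 0.091 M.

0.091 M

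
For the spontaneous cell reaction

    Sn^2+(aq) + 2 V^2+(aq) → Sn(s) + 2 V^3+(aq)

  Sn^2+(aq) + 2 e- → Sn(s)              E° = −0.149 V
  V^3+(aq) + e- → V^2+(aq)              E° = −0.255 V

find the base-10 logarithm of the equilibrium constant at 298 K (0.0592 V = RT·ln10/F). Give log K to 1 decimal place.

The Sn²⁺/Sn couple is reduced (cathode); E°cell = −0.149 − (−0.255) = +0.106 V with n = 2.
At equilibrium E = 0, so log K = nE°cell / 0.0592 = (2)(+0.106) / 0.0592 = 3.6.

log K = 3.6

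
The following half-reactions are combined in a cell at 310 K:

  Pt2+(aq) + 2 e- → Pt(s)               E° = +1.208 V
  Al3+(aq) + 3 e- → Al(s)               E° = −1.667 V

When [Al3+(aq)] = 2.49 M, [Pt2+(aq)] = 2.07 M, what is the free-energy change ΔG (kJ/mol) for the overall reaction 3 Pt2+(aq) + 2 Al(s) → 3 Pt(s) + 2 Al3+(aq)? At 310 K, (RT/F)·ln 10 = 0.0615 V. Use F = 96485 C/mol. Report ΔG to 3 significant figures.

With Pt²⁺/Pt reduced at the cathode, E°cell = +1.208 − (−1.667) = +2.875 V and n = 6.
Q = [Al3+(aq)]^2 / [Pt2+(aq)]^3 = 0.699, so log Q = −0.156 and E = +2.875 − (0.0615/6)(−0.156) = +2.8766 V.
Then ΔG = −nFE = −6 × 96485 × +2.8766 J/mol = −1670 kJ/mol.

−1670 kJ/mol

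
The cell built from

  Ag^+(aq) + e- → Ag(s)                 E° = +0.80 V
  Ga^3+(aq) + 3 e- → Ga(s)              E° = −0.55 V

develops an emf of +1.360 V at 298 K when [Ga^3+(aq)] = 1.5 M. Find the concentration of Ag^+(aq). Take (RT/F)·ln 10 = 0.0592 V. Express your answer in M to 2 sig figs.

Ag⁺/Ag is the cathode (higher E°); E°cell = +0.80 − (−0.55) = +1.35 V with n = 3.
Rearranging E = E° − (0.0592/n)·log Q gives log Q = 3(+1.35 − (+1.360))/0.0592 = −0.507.
Balancing electrons gives 3 Ag^+(aq) + Ga(s) → 3 Ag(s) + Ga^3+(aq); thus Q = [Ga^3+(aq)] / [Ag^+(aq)]^3.
Substituting the known concentrations and solving, log [Ag^+(aq)] = 0.228 and [Ag^+(aq)] = 1.7 M.

1.7 M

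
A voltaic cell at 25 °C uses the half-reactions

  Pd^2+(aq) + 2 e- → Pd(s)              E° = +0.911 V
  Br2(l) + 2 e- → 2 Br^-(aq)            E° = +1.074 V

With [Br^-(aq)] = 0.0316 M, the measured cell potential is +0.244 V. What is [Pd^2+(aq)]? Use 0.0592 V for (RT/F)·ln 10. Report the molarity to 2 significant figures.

The Br₂/Br⁻ couple has the larger reduction potential, so it is the cathode: E°cell = +1.074 − (+0.911) = +0.163 V and n = 2.
Rearranging E = E° − (0.0592/n)·log Q gives log Q = 2(+0.163 − (+0.244))/0.0592 = −2.736.
Balancing electrons gives Br2(l) + Pd(s) → 2 Br^-(aq) + Pd^2+(aq); thus Q = [Br^-(aq)]^2·[Pd^2+(aq)].
Substituting the known concentrations and solving, log [Pd^2+(aq)] = 0.265 and [Pd^2+(aq)] = 1.8 M.

1.8 M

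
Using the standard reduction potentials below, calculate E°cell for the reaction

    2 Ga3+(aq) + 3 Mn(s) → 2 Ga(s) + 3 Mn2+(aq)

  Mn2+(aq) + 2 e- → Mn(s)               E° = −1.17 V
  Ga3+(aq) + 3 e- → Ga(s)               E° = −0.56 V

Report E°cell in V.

In the reaction as written, Ga3+(aq) is reduced (cathode) and Mn2+(aq) is produced by oxidation at the anode.
E°cell = E°(cathode) − E°(anode) = −0.56 − (−1.17) = +0.61 V.
The positive value indicates the reaction is spontaneous as written.

+0.61 V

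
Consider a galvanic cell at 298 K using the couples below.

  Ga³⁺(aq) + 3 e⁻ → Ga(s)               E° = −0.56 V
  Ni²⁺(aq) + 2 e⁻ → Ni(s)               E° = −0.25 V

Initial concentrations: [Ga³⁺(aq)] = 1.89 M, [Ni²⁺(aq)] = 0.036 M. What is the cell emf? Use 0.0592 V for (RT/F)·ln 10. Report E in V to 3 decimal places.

+0.262 V

Since E°(Ni²⁺/Ni) > E°(Ga³⁺/Ga), Ni²⁺/Ni serves as the cathode.
E°cell = E°cat − E°an = −0.25 − (−0.56) = +0.31 V; n = 6.
Balancing gives 3 Ni²⁺(aq) + 2 Ga(s) → 3 Ni(s) + 2 Ga³⁺(aq); hence Q = [Ga³⁺(aq)]^2 / [Ni²⁺(aq)]^3 = 7.66×10^4 (log Q = 4.884).
E = E° − (0.0592/n)·log Q = +0.31 − (0.0592/6)(4.884) = +0.262 V.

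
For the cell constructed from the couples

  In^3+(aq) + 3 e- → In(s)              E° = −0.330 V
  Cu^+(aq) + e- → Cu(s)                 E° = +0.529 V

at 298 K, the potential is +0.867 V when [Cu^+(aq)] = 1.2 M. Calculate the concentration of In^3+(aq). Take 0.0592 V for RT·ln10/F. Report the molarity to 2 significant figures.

The Cu⁺/Cu couple has the larger reduction potential, so it is the cathode: E°cell = +0.529 − (−0.330) = +0.859 V and n = 3.
From the Nernst equation, log Q = n(E° − E)/0.0592 = 3·(+0.859 − (+0.867))/0.0592 = −0.405.
Balancing electrons gives 3 Cu^+(aq) + In(s) → 3 Cu(s) + In^3+(aq); thus Q = [In^3+(aq)] / [Cu^+(aq)]^3.
Isolating [In^3+(aq)] in Q = 10^{−0.405} yields log [In^3+(aq)] = −0.167, i.e. 0.68 M.

0.68 M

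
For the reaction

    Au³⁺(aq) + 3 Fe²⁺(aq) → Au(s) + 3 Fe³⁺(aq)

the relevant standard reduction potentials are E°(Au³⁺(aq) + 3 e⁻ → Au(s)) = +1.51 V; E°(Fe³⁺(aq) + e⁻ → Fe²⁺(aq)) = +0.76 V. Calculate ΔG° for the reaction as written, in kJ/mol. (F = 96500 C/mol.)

In the reaction as written Au³⁺(aq) is reduced, so the Au³⁺/Au couple is the cathode and Fe³⁺/Fe²⁺ is the anode.
E°cell = +1.51 − (+0.76) = +0.75 V; balancing electrons gives n = 3.
ΔG° = −nFE°cell = −(3)(96500)(+0.75) J/mol = −217 kJ/mol.

−217 kJ/mol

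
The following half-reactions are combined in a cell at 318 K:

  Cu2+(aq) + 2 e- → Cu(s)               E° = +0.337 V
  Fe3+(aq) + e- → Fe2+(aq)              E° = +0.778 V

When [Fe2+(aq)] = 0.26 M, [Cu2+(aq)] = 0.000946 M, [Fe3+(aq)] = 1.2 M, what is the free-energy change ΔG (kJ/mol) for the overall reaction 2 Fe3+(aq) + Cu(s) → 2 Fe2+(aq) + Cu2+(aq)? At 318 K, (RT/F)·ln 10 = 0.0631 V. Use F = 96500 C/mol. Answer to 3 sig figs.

−112 kJ/mol

The standard cell potential is +0.778 − (+0.337) = +0.441 V, with n = 2 electrons in the balanced equation.
Here Q = ([Fe2+(aq)]^2·[Cu2+(aq)]) / [Fe3+(aq)]^2 = 4.44×10^−5 (log Q = −4.353), giving E = +0.441 − (0.0631/2)·(−4.353) = +0.5783 V.
Finally ΔG = −nFE = −(2)(96500 C/mol)(+0.5783 V) = −112 kJ/mol.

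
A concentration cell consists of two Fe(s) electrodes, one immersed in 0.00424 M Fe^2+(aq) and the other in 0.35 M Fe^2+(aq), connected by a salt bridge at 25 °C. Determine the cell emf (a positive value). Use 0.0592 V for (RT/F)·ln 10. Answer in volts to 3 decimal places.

0.057 V

For a concentration cell E°cell = 0, since both electrodes use the same couple.
The compartment with the higher Fe^2+(aq) concentration (0.35 M) acts as the cathode; ions are reduced there and produced at the dilute (0.00424 M) anode.
With n = 2, Ecell = −(0.0592/2)·log([dilute]/[conc]) = −(0.0592/2)·log(0.00424/0.35) = +0.057 V.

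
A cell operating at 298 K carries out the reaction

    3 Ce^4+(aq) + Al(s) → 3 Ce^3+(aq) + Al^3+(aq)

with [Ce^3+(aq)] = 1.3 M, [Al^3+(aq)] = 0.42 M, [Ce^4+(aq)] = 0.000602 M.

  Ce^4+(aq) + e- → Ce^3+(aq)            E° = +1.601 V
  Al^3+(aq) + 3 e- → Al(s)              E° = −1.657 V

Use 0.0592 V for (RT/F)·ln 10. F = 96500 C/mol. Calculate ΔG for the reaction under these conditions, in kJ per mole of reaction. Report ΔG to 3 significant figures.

E°cell = +1.601 − (−1.657) = +3.258 V; the balanced reaction transfers n = 3 electrons.
The reaction quotient is ([Ce^3+(aq)]^3·[Al^3+(aq)]) / [Ce^4+(aq)]^3 = 4.23×10^9; by Nernst, E = +3.258 − (0.0592/3)(9.626) = +3.0680 V.
ΔG = −nFE = −(3)(96500)(+3.0680) J/mol = −888 kJ/mol.

−888 kJ/mol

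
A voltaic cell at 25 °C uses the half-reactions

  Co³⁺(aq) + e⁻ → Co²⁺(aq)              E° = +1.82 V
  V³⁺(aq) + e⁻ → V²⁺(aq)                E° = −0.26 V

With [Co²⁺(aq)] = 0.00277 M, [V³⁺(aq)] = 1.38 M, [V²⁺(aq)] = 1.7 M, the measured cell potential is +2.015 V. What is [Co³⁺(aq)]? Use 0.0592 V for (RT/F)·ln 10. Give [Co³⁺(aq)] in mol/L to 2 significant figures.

0.00018 M

Co³⁺/Co²⁺ is the cathode (higher E°); E°cell = +1.82 − (−0.26) = +2.08 V with n = 1.
Rearranging E = E° − (0.0592/n)·log Q gives log Q = 1(+2.08 − (+2.015))/0.0592 = 1.098.
Balancing electrons gives Co³⁺(aq) + V²⁺(aq) → Co²⁺(aq) + V³⁺(aq); thus Q = ([Co²⁺(aq)]·[V³⁺(aq)]) / ([Co³⁺(aq)]·[V²⁺(aq)]).
Isolating [Co³⁺(aq)] in Q = 10^{1.098} yields log [Co³⁺(aq)] = −3.746, i.e. 0.00018 M.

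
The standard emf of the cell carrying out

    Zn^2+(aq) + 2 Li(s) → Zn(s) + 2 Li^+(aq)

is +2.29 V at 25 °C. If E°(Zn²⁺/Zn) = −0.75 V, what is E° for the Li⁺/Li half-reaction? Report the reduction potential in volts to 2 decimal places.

In the reaction as written the Zn²⁺/Zn couple is reduced (cathode) and Li⁺/Li is oxidized (anode), so E°cell = E°(Zn²⁺/Zn) − E°(Li⁺/Li).
E°(Li⁺/Li) = E°(cathode) − E°cell = −0.75 − (+2.29) = −3.04 V.

−3.04 V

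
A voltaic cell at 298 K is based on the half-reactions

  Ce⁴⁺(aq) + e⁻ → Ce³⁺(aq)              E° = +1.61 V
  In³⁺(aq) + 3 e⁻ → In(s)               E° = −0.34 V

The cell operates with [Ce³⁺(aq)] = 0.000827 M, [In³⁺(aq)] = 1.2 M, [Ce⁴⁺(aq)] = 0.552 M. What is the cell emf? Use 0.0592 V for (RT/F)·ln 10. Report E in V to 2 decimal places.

Since E°(Ce⁴⁺/Ce³⁺) > E°(In³⁺/In), Ce⁴⁺/Ce³⁺ serves as the cathode.
E°cell = +1.61 − (−0.34) = +1.95 V, with n = 3 electrons transferred.
Balancing gives 3 Ce⁴⁺(aq) + In(s) → 3 Ce³⁺(aq) + In³⁺(aq); hence Q = ([Ce³⁺(aq)]^3·[In³⁺(aq)]) / [Ce⁴⁺(aq)]^3 = 4.04×10^−9 (log Q = −8.394).
E = E° − (0.0592/n)·log Q = +1.95 − (0.0592/3)(−8.394) = +2.12 V.

+2.12 V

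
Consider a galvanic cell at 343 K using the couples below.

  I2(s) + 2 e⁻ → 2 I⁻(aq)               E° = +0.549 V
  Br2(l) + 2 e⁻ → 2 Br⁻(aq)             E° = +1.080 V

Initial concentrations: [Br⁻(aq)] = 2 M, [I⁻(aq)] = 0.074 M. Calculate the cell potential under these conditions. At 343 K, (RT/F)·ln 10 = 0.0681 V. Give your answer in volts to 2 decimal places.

Since E°(Br₂/Br⁻) > E°(I₂/I⁻), Br₂/Br⁻ serves as the cathode.
The standard potential is +1.080 − (+0.549) = +0.531 V and the balanced reaction transfers n = 2 electrons.
The balanced reaction is Br2(l) + 2 I⁻(aq) → 2 Br⁻(aq) + I2(s), so Q = [Br⁻(aq)]^2 / [I⁻(aq)]^2 = 730 and log Q = 2.864.
By the Nernst equation, E = +0.531 − (0.0681/2)·(2.864) = +0.43 V.

+0.43 V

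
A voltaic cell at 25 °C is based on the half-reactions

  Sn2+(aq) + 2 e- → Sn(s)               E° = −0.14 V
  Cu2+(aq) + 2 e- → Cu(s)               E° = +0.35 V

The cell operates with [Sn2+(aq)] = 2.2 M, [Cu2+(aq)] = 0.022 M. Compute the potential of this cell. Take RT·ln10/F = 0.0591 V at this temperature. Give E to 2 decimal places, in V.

The Cu²⁺/Cu couple has the more positive E°, so it is the cathode; Sn²⁺/Sn is the anode.
E°cell = +0.35 − (−0.14) = +0.49 V, with n = 2 electrons transferred.
Balancing gives Cu2+(aq) + Sn(s) → Cu(s) + Sn2+(aq); hence Q = [Sn2+(aq)] / [Cu2+(aq)] = 100 (log Q = 2.000).
E = E° − (0.0591/n)·log Q = +0.49 − (0.0591/2)(2.000) = +0.43 V.

+0.43 V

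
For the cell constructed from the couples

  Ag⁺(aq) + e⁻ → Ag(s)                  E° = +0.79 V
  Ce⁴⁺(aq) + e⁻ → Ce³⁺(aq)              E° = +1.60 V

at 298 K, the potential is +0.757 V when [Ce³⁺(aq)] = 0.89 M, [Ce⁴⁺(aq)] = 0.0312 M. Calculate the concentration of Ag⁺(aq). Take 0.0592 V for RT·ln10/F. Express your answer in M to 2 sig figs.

With Ce⁴⁺/Ce³⁺ at the cathode and Ag⁺/Ag at the anode, E°cell = +1.60 − (+0.79) = +0.81 V (n = 1).
From the Nernst equation, log Q = n(E° − E)/0.0592 = 1·(+0.81 − (+0.757))/0.0592 = 0.895.
For Ce⁴⁺(aq) + Ag(s) → Ce³⁺(aq) + Ag⁺(aq), the reaction quotient is Q = ([Ce³⁺(aq)]·[Ag⁺(aq)]) / [Ce⁴⁺(aq)].
Substituting the known concentrations and solving, log [Ag⁺(aq)] = −0.560 and [Ag⁺(aq)] = 0.28 M.

0.28 M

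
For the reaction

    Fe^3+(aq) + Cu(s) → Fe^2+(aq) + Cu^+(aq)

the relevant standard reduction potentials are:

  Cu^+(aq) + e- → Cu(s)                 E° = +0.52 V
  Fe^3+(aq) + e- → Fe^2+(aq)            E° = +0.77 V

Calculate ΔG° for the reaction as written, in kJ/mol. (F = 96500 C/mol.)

−24.1 kJ/mol

In the reaction as written Fe^3+(aq) is reduced, so the Fe³⁺/Fe²⁺ couple is the cathode and Cu⁺/Cu is the anode.
E°cell = +0.77 − (+0.52) = +0.25 V; balancing electrons gives n = 1.
ΔG° = −nFE°cell = −(1)(96500)(+0.25) J/mol = −24.1 kJ/mol.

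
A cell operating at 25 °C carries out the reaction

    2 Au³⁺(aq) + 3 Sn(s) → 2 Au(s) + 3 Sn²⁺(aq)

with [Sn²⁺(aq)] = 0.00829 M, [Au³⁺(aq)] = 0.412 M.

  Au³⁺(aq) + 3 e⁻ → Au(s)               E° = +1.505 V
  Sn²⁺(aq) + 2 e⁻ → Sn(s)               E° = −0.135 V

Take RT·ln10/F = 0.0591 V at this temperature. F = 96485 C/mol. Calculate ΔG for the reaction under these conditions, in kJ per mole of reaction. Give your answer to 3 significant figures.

E°cell = +1.505 − (−0.135) = +1.640 V; the balanced reaction transfers n = 6 electrons.
Here Q = [Sn²⁺(aq)]^3 / [Au³⁺(aq)]^2 = 3.36×10^−6 (log Q = −5.474), giving E = +1.640 − (0.0591/6)·(−5.474) = +1.6939 V.
ΔG = −nFE = −(6)(96485)(+1.6939) J/mol = −981 kJ/mol.

−981 kJ/mol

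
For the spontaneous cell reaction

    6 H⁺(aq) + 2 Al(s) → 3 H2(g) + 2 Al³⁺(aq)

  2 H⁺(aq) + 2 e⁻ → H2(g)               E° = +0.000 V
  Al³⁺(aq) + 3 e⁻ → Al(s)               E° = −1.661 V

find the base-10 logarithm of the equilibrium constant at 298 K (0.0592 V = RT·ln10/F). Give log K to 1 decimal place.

The 2H⁺/H₂ couple is reduced (cathode); E°cell = +0.000 − (−1.661) = +1.661 V with n = 6.
At equilibrium E = 0, so log K = nE°cell / 0.0592 = (6)(+1.661) / 0.0592 = 168.3.

log K = 168.3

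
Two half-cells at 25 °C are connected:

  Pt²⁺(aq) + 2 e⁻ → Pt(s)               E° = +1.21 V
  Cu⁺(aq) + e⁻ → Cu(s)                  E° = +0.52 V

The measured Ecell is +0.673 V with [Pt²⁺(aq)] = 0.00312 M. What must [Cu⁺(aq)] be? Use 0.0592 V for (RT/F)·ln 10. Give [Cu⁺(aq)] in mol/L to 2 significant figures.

With Pt²⁺/Pt at the cathode and Cu⁺/Cu at the anode, E°cell = +1.21 − (+0.52) = +0.69 V (n = 2).
From the Nernst equation, log Q = n(E° − E)/0.0592 = 2·(+0.69 − (+0.673))/0.0592 = 0.574.
For Pt²⁺(aq) + 2 Cu(s) → Pt(s) + 2 Cu⁺(aq), the reaction quotient is Q = [Cu⁺(aq)]^2 / [Pt²⁺(aq)].
Isolating [Cu⁺(aq)] in Q = 10^{0.574} yields log [Cu⁺(aq)] = −0.966, i.e. 0.11 M.

0.11 M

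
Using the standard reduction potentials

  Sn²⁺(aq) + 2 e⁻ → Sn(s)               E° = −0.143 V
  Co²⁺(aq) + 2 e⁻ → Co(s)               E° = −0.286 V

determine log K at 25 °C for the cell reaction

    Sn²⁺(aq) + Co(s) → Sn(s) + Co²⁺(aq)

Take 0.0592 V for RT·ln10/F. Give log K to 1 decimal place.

The Sn²⁺/Sn couple is reduced (cathode); E°cell = −0.143 − (−0.286) = +0.143 V with n = 2.
At equilibrium E = 0, so log K = nE°cell / 0.0592 = (2)(+0.143) / 0.0592 = 4.8.

log K = 4.8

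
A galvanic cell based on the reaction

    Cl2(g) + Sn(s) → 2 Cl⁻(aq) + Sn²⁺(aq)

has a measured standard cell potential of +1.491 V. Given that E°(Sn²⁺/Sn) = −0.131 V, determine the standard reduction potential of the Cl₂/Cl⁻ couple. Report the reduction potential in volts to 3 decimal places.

In the reaction as written the Cl₂/Cl⁻ couple is reduced (cathode) and Sn²⁺/Sn is oxidized (anode), so E°cell = E°(Cl₂/Cl⁻) − E°(Sn²⁺/Sn).
E°(Cl₂/Cl⁻) = E°cell + E°(anode) = +1.491 + (−0.131) = +1.360 V.

+1.360 V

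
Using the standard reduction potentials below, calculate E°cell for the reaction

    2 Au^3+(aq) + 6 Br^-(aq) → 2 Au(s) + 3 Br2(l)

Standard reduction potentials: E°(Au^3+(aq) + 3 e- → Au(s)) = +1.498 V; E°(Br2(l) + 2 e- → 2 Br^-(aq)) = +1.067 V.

+0.431 V

Au^3+(aq) gains electrons, so the Au³⁺/Au couple is the cathode; the Br₂/Br⁻ couple is the anode.
E°cell = E°(cathode) − E°(anode) = +1.498 − (+1.067) = +0.431 V.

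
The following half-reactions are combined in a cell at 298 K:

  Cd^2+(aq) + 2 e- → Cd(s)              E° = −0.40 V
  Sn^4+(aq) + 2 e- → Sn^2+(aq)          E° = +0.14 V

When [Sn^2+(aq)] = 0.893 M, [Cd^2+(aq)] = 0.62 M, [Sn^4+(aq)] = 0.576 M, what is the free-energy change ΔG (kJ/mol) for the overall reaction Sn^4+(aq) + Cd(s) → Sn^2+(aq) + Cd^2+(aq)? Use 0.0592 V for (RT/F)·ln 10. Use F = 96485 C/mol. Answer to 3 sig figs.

The standard cell potential is +0.14 − (−0.40) = +0.54 V, with n = 2 electrons in the balanced equation.
Here Q = ([Sn^2+(aq)]·[Cd^2+(aq)]) / [Sn^4+(aq)] = 0.961 (log Q = −0.017), giving E = +0.54 − (0.0592/2)·(−0.017) = +0.5405 V.
Then ΔG = −nFE = −2 × 96485 × +0.5405 J/mol = −104 kJ/mol.

−104 kJ/mol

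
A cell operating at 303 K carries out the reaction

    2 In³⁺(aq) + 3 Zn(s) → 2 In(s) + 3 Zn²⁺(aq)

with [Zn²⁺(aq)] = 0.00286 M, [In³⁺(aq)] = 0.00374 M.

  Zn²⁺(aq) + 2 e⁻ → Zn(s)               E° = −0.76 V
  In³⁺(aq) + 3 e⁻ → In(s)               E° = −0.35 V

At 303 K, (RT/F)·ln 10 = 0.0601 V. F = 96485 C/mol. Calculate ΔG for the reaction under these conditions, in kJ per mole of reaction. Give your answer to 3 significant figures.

−253 kJ/mol

E°cell = −0.35 − (−0.76) = +0.41 V; the balanced reaction transfers n = 6 electrons.
Here Q = [Zn²⁺(aq)]^3 / [In³⁺(aq)]^2 = 0.00167 (log Q = −2.777), giving E = +0.41 − (0.0601/6)·(−2.777) = +0.4378 V.
Then ΔG = −nFE = −6 × 96485 × +0.4378 J/mol = −253 kJ/mol.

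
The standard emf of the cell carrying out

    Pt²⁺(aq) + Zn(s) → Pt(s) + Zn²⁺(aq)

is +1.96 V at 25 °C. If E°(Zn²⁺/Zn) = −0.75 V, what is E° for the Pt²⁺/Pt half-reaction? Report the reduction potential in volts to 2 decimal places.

In the reaction as written the Pt²⁺/Pt couple is reduced (cathode) and Zn²⁺/Zn is oxidized (anode), so E°cell = E°(Pt²⁺/Pt) − E°(Zn²⁺/Zn).
E°(Pt²⁺/Pt) = E°cell + E°(anode) = +1.96 + (−0.75) = +1.21 V.

+1.21 V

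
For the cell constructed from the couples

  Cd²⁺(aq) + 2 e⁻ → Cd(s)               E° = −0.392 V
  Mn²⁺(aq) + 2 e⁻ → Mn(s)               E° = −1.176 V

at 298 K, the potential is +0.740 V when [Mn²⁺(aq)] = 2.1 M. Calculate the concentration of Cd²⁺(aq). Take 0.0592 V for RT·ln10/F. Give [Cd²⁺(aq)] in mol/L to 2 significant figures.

The Cd²⁺/Cd couple has the larger reduction potential, so it is the cathode: E°cell = −0.392 − (−1.176) = +0.784 V and n = 2.
Since E = E° − (0.0592/n)·log Q, log Q = n(E° − E)/0.0592 = 1.486.
The balanced reaction is Cd²⁺(aq) + Mn(s) → Cd(s) + Mn²⁺(aq), so Q = [Mn²⁺(aq)] / [Cd²⁺(aq)].
Substituting the known concentrations and solving, log [Cd²⁺(aq)] = −1.164 and [Cd²⁺(aq)] = 0.069 M.

0.069 M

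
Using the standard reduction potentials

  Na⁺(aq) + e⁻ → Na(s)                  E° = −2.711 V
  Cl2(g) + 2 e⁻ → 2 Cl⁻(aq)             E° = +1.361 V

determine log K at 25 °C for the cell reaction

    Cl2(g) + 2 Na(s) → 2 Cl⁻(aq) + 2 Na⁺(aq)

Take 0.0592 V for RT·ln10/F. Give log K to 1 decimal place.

The Cl₂/Cl⁻ couple is reduced (cathode); E°cell = +1.361 − (−2.711) = +4.072 V with n = 2.
At equilibrium E = 0, so log K = nE°cell / 0.0592 = (2)(+4.072) / 0.0592 = 137.6.

log K = 137.6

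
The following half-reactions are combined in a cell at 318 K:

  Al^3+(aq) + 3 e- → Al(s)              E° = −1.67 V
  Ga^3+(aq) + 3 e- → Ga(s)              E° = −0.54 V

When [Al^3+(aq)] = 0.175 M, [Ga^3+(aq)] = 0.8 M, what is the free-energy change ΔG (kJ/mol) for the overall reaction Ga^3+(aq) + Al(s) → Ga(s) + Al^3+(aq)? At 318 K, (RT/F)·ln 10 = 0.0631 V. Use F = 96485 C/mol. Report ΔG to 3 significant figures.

−331 kJ/mol

E°cell = −0.54 − (−1.67) = +1.13 V; the balanced reaction transfers n = 3 electrons.
Here Q = [Al^3+(aq)] / [Ga^3+(aq)] = 0.219 (log Q = −0.660), giving E = +1.13 − (0.0631/3)·(−0.660) = +1.1439 V.
Then ΔG = −nFE = −3 × 96485 × +1.1439 J/mol = −331 kJ/mol.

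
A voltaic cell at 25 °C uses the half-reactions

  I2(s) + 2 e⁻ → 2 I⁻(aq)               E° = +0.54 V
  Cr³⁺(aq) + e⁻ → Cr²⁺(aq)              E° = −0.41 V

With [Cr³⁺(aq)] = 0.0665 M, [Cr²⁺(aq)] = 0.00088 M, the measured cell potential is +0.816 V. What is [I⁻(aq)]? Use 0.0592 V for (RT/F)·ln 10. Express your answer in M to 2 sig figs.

With I₂/I⁻ at the cathode and Cr³⁺/Cr²⁺ at the anode, E°cell = +0.54 − (−0.41) = +0.95 V (n = 2).
Rearranging E = E° − (0.0592/n)·log Q gives log Q = 2(+0.95 − (+0.816))/0.0592 = 4.527.
Balancing electrons gives I2(s) + 2 Cr²⁺(aq) → 2 I⁻(aq) + 2 Cr³⁺(aq); thus Q = ([I⁻(aq)]^2·[Cr³⁺(aq)]^2) / [Cr²⁺(aq)]^2.
Substituting the known concentrations and solving, log [I⁻(aq)] = 0.385 and [I⁻(aq)] = 2.4 M.

2.4 M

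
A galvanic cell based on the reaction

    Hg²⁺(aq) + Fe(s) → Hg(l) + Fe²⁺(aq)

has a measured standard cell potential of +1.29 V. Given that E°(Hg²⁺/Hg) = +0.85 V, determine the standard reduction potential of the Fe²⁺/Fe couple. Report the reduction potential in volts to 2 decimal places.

−0.44 V

In the reaction as written the Hg²⁺/Hg couple is reduced (cathode) and Fe²⁺/Fe is oxidized (anode), so E°cell = E°(Hg²⁺/Hg) − E°(Fe²⁺/Fe).
E°(Fe²⁺/Fe) = E°(cathode) − E°cell = +0.85 − (+1.29) = −0.44 V.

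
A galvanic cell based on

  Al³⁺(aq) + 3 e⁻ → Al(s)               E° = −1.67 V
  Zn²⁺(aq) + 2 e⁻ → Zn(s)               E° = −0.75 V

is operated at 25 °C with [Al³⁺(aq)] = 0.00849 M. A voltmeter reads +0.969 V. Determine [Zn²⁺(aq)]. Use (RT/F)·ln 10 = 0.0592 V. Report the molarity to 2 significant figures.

1.9 M

With Zn²⁺/Zn at the cathode and Al³⁺/Al at the anode, E°cell = −0.75 − (−1.67) = +0.92 V (n = 6).
Since E = E° − (0.0592/n)·log Q, log Q = n(E° − E)/0.0592 = −4.966.
For 3 Zn²⁺(aq) + 2 Al(s) → 3 Zn(s) + 2 Al³⁺(aq), the reaction quotient is Q = [Al³⁺(aq)]^2 / [Zn²⁺(aq)]^3.
Isolating [Zn²⁺(aq)] in Q = 10^{−4.966} yields log [Zn²⁺(aq)] = 0.275, i.e. 1.9 M.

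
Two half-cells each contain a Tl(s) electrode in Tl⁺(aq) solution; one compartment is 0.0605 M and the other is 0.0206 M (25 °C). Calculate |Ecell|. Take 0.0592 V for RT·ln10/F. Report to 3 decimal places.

For a concentration cell E°cell = 0, since both electrodes use the same couple.
The compartment with the higher Tl⁺(aq) concentration (0.0605 M) acts as the cathode; ions are reduced there and produced at the dilute (0.0206 M) anode.
With n = 1, Ecell = −(0.0592/1)·log([dilute]/[conc]) = −(0.0592/1)·log(0.0206/0.0605) = +0.028 V.

0.028 V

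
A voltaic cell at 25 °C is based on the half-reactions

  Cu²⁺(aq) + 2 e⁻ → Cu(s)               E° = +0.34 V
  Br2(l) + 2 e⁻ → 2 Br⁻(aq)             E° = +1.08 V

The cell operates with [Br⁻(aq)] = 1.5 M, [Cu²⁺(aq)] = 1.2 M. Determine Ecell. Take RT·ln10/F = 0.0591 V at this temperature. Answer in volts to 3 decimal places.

+0.727 V

Since E°(Br₂/Br⁻) > E°(Cu²⁺/Cu), Br₂/Br⁻ serves as the cathode.
The standard potential is +1.08 − (+0.34) = +0.74 V and the balanced reaction transfers n = 2 electrons.
Balancing gives Br2(l) + Cu(s) → 2 Br⁻(aq) + Cu²⁺(aq); hence Q = [Br⁻(aq)]^2·[Cu²⁺(aq)] = 2.7 (log Q = 0.431).
Applying E = E° − (RT ln10/nF)·log Q gives +0.74 − (0.0591/2)(0.431) = +0.727 V.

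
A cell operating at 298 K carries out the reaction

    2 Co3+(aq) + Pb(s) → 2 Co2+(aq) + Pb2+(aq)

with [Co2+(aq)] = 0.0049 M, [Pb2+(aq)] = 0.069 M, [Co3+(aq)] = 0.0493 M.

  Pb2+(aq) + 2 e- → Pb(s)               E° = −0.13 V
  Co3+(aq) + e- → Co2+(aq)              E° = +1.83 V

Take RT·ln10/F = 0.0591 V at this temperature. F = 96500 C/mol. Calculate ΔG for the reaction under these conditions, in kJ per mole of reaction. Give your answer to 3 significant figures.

−396 kJ/mol

The standard cell potential is +1.83 − (−0.13) = +1.96 V, with n = 2 electrons in the balanced equation.
Q = ([Co2+(aq)]^2·[Pb2+(aq)]) / [Co3+(aq)]^2 = 0.000682, so log Q = −3.166 and E = +1.96 − (0.0591/2)(−3.166) = +2.0536 V.
ΔG = −nFE = −(2)(96500)(+2.0536) J/mol = −396 kJ/mol.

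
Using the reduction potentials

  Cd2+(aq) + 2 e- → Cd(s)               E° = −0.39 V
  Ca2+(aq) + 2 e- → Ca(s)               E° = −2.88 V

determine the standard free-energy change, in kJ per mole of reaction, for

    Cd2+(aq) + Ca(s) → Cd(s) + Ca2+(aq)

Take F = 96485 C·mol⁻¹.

In the reaction as written Cd2+(aq) is reduced, so the Cd²⁺/Cd couple is the cathode and Ca²⁺/Ca is the anode.
E°cell = −0.39 − (−2.88) = +2.49 V; balancing electrons gives n = 2.
ΔG° = −nFE°cell = −(2)(96485)(+2.49) J/mol = −480 kJ/mol.

−480 kJ/mol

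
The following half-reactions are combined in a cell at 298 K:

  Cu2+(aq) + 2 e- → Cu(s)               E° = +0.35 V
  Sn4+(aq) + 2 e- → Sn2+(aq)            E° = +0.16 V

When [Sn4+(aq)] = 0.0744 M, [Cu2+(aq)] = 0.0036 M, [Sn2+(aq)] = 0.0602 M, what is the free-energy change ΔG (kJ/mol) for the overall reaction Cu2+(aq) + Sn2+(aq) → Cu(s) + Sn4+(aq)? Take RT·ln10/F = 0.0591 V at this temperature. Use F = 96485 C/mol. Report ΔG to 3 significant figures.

With Cu²⁺/Cu reduced at the cathode, E°cell = +0.35 − (+0.16) = +0.19 V and n = 2.
Q = [Sn4+(aq)] / ([Cu2+(aq)]·[Sn2+(aq)]) = 343, so log Q = 2.536 and E = +0.19 − (0.0591/2)(2.536) = +0.1151 V.
Then ΔG = −nFE = −2 × 96485 × +0.1151 J/mol = −22.2 kJ/mol.

−22.2 kJ/mol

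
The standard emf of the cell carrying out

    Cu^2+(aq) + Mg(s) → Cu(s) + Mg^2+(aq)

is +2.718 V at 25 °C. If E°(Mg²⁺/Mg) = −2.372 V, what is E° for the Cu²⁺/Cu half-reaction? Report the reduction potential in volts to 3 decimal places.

+0.346 V

In the reaction as written the Cu²⁺/Cu couple is reduced (cathode) and Mg²⁺/Mg is oxidized (anode), so E°cell = E°(Cu²⁺/Cu) − E°(Mg²⁺/Mg).
E°(Cu²⁺/Cu) = E°cell + E°(anode) = +2.718 + (−2.372) = +0.346 V.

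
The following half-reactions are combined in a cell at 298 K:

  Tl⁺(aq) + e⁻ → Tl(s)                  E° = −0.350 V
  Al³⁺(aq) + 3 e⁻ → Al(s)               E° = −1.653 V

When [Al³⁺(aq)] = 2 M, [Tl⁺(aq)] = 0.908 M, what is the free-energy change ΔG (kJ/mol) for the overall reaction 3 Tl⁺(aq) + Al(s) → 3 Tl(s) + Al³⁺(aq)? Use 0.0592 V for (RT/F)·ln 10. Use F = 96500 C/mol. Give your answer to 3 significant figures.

−375 kJ/mol

E°cell = −0.350 − (−1.653) = +1.303 V; the balanced reaction transfers n = 3 electrons.
The reaction quotient is [Al³⁺(aq)] / [Tl⁺(aq)]^3 = 2.67; by Nernst, E = +1.303 − (0.0592/3)(0.427) = +1.2946 V.
Finally ΔG = −nFE = −(3)(96500 C/mol)(+1.2946 V) = −375 kJ/mol.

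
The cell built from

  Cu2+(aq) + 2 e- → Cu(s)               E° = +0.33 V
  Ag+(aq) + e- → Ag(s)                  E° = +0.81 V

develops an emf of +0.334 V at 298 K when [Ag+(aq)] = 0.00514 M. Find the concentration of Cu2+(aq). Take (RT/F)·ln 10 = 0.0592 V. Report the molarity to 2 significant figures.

With Ag⁺/Ag at the cathode and Cu²⁺/Cu at the anode, E°cell = +0.81 − (+0.33) = +0.48 V (n = 2).
Since E = E° − (0.0592/n)·log Q, log Q = n(E° − E)/0.0592 = 4.932.
Balancing electrons gives 2 Ag+(aq) + Cu(s) → 2 Ag(s) + Cu2+(aq); thus Q = [Cu2+(aq)] / [Ag+(aq)]^2.
Substituting the known concentrations and solving, log [Cu2+(aq)] = 0.354 and [Cu2+(aq)] = 2.3 M.

2.3 M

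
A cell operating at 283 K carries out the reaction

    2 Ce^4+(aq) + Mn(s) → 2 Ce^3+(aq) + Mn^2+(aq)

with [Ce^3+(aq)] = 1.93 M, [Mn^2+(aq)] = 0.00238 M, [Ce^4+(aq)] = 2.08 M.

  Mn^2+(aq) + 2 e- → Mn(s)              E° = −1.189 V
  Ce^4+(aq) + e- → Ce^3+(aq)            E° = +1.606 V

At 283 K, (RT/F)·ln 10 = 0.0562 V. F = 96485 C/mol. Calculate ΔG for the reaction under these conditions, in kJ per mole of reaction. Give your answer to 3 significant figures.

−554 kJ/mol

E°cell = +1.606 − (−1.189) = +2.795 V; the balanced reaction transfers n = 2 electrons.
Q = ([Ce^3+(aq)]^2·[Mn^2+(aq)]) / [Ce^4+(aq)]^2 = 0.00205, so log Q = −2.688 and E = +2.795 − (0.0562/2)(−2.688) = +2.8705 V.
Then ΔG = −nFE = −2 × 96485 × +2.8705 J/mol = −554 kJ/mol.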